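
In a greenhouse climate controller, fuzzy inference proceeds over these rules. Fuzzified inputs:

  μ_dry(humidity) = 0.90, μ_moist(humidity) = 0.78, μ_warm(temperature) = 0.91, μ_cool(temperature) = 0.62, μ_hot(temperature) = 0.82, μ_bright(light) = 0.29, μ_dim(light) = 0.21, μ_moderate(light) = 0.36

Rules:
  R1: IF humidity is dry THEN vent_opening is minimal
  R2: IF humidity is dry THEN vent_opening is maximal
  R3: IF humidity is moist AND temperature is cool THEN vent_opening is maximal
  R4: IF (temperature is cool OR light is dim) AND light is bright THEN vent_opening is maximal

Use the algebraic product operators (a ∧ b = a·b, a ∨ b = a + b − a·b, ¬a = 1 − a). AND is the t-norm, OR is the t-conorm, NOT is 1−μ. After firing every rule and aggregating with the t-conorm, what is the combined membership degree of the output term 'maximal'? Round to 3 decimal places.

R1: dry=0.90 → w = 0.9000
R2: dry=0.90 → w = 0.9000
R3: moist=0.78, cool=0.62; AND[a·b] → w = 0.4836
R4: (cool=0.62 OR dim=0.21) = 0.6998; AND[a·b] with bright=0.29 → w = 0.2029
Rules with consequent 'maximal': {R2, R3, R4} → strengths 0.9000, 0.4836, 0.2029
Aggregate via t-conorm [a + b − a·b]: 0.9588

0.959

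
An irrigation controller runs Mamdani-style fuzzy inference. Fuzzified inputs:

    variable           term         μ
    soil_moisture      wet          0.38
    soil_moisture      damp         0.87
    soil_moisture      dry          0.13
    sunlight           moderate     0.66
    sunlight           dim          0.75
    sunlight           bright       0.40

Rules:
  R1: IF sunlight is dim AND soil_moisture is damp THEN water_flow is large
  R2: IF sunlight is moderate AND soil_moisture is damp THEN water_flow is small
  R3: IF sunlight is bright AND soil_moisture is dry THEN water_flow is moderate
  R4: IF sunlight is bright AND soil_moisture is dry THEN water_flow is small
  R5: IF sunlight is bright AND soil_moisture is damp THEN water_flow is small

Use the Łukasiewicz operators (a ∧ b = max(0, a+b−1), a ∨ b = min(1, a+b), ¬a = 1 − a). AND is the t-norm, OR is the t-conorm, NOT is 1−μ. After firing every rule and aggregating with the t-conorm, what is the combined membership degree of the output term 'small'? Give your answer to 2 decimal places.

R1: dim=0.75, damp=0.87; AND[max(0, a+b−1)] → w = 0.62
R2: moderate=0.66, damp=0.87; AND[max(0, a+b−1)] → w = 0.53
R3: bright=0.40, dry=0.13; AND[max(0, a+b−1)] → w = 0.00
R4: bright=0.40, dry=0.13; AND[max(0, a+b−1)] → w = 0.00
R5: bright=0.40, damp=0.87; AND[max(0, a+b−1)] → w = 0.27
Rules with consequent 'small': {R2, R4, R5} → strengths 0.53, 0.00, 0.27
Aggregate via t-conorm [min(1, a+b)]: 0.80

0.80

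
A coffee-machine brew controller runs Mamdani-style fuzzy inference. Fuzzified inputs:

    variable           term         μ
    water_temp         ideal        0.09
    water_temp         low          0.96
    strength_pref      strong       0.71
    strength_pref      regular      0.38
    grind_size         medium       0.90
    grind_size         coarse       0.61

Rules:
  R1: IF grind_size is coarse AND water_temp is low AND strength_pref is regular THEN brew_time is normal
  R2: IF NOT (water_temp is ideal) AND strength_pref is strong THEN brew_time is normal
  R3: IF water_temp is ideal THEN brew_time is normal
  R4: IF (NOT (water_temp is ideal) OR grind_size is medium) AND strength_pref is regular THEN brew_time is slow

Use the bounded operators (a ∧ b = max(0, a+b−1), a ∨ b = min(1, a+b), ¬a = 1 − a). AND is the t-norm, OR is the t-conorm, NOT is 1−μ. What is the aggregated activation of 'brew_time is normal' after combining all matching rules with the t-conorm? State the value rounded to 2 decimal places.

R1: coarse=0.61, low=0.96, regular=0.38; AND[max(0, a+b−1)] → w = 0.00
R2: ¬ideal=1−0.09=0.91, strong=0.71; AND[max(0, a+b−1)] → w = 0.62
R3: ideal=0.09 → w = 0.09
R4: (¬ideal=1−0.09=0.91 OR medium=0.90) = 1.00; AND[max(0, a+b−1)] with regular=0.38 → w = 0.38
Rules with consequent 'normal': {R1, R2, R3} → strengths 0.00, 0.62, 0.09
Aggregate via t-conorm [min(1, a+b)]: 0.71

0.71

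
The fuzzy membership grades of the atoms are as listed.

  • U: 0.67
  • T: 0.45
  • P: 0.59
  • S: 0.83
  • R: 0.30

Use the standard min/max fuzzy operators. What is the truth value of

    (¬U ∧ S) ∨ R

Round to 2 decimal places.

0.33

¬U = 1 − 0.67 = 0.33
¬U ∧ S = min(a, b) on (0.33, 0.83) = 0.33
(¬U ∧ S) ∨ R = max(a, b) on (0.33, 0.30) = 0.33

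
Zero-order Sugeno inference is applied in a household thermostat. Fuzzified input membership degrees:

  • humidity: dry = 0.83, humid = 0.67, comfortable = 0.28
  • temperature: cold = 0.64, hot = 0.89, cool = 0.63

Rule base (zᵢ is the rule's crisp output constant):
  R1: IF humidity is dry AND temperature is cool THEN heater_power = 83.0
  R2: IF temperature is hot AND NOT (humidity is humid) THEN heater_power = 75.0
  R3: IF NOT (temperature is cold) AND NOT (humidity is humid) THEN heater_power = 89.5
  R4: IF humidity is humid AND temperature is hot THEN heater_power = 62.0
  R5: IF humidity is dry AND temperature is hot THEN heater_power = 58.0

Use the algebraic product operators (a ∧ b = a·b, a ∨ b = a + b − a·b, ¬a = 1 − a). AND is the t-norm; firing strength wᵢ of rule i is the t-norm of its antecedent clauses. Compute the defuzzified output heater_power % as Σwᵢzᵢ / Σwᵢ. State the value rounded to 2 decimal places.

68.66

R1 (z=83.0): dry=0.83, cool=0.63; AND[a·b] → w = 0.5229
R2 (z=75.0): hot=0.89, ¬humid=1−0.67=0.33; AND[a·b] → w = 0.2937
R3 (z=89.5): ¬cold=1−0.64=0.36, ¬humid=1−0.67=0.33; AND[a·b] → w = 0.1188
R4 (z=62.0): humid=0.67, hot=0.89; AND[a·b] → w = 0.5963
R5 (z=58.0): dry=0.83, hot=0.89; AND[a·b] → w = 0.7387
Weighted average = (0.5229·83.0 + 0.2937·75.0 + 0.1188·89.5 + 0.5963·62.0 + 0.7387·58.0) / (0.5229 + 0.2937 + 0.1188 + 0.5963 + 0.7387)
  = 155.8760 / 2.2704 = 68.66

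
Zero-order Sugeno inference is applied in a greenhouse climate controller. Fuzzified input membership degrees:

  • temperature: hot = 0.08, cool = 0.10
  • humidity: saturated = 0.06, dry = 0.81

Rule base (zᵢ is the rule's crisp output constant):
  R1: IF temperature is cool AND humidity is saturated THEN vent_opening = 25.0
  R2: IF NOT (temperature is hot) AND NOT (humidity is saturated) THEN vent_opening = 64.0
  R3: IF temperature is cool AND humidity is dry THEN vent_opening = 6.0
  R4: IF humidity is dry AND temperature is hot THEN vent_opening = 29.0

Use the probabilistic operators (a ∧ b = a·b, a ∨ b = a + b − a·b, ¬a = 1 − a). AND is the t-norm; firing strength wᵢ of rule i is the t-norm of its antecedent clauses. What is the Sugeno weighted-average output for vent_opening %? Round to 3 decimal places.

56.918

R1 (z=25.0): cool=0.10, saturated=0.06; AND[a·b] → w = 0.0060
R2 (z=64.0): ¬hot=1−0.08=0.92, ¬saturated=1−0.06=0.94; AND[a·b] → w = 0.8648
R3 (z=6.0): cool=0.10, dry=0.81; AND[a·b] → w = 0.0810
R4 (z=29.0): dry=0.81, hot=0.08; AND[a·b] → w = 0.0648
Weighted average = (0.0060·25.0 + 0.8648·64.0 + 0.0810·6.0 + 0.0648·29.0) / (0.0060 + 0.8648 + 0.0810 + 0.0648)
  = 57.8624 / 1.0166 = 56.918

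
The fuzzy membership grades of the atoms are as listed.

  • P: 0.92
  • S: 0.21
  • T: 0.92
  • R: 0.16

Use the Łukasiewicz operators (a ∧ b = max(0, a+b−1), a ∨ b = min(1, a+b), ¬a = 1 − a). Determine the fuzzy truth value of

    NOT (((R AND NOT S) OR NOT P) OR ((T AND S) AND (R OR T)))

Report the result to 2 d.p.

0.79

NOT S = 1 − 0.21 = 0.79
R AND NOT S = max(0, a+b−1) on (0.16, 0.79) = 0.00
NOT P = 1 − 0.92 = 0.08
(R AND NOT S) OR NOT P = min(1, a+b) on (0.00, 0.08) = 0.08
T AND S = max(0, a+b−1) on (0.92, 0.21) = 0.13
R OR T = min(1, a+b) on (0.16, 0.92) = 1.00
(T AND S) AND (R OR T) = max(0, a+b−1) on (0.13, 1.00) = 0.13
((R AND NOT S) OR NOT P) OR ((T AND S) AND (R OR T)) = min(1, a+b) on (0.08, 0.13) = 0.21
NOT (((R AND NOT S) OR NOT P) OR ((T AND S) AND (R OR T))) = 1 − 0.21 = 0.79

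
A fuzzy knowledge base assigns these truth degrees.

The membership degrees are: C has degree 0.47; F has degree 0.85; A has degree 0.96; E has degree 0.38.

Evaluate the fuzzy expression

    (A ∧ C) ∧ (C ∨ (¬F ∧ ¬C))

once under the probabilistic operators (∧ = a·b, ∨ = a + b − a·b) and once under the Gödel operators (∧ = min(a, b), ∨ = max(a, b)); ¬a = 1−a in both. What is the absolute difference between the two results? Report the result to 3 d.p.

Under probabilistic:
  A ∧ C = a·b on (0.9600, 0.4700) = 0.4512
  ¬F = 1 − 0.8500 = 0.1500
  ¬C = 1 − 0.4700 = 0.5300
  ¬F ∧ ¬C = a·b on (0.1500, 0.5300) = 0.0795
  C ∨ (¬F ∧ ¬C) = a + b − a·b on (0.4700, 0.0795) = 0.5121
  (A ∧ C) ∧ (C ∨ (¬F ∧ ¬C)) = a·b on (0.4512, 0.5121) = 0.2311
  → value = 0.2311
Under Gödel:
  A ∧ C = min(a, b) on (0.96, 0.47) = 0.47
  ¬F = 1 − 0.85 = 0.15
  ¬C = 1 − 0.47 = 0.53
  ¬F ∧ ¬C = min(a, b) on (0.15, 0.53) = 0.15
  C ∨ (¬F ∧ ¬C) = max(a, b) on (0.47, 0.15) = 0.47
  (A ∧ C) ∧ (C ∨ (¬F ∧ ¬C)) = min(a, b) on (0.47, 0.47) = 0.47
  → value = 0.4700
|0.2311 − 0.4700| = 0.239

0.239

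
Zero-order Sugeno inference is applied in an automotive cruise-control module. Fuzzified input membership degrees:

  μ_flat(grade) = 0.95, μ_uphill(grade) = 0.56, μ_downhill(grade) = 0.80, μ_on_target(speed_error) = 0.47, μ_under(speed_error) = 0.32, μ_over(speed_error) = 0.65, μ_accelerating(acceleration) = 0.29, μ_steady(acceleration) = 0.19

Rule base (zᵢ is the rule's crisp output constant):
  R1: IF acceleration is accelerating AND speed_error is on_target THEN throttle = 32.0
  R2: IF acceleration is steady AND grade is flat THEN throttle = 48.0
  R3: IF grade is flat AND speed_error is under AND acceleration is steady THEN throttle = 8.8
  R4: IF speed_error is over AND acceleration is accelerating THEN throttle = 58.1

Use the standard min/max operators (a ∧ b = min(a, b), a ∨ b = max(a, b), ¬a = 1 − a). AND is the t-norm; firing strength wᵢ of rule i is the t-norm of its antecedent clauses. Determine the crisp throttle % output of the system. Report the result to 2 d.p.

38.46

R1 (z=32.0): accelerating=0.29, on_target=0.47; AND[min(a, b)] → w = 0.29
R2 (z=48.0): steady=0.19, flat=0.95; AND[min(a, b)] → w = 0.19
R3 (z=8.8): flat=0.95, under=0.32, steady=0.19; AND[min(a, b)] → w = 0.19
R4 (z=58.1): over=0.65, accelerating=0.29; AND[min(a, b)] → w = 0.29
Weighted average = (0.29·32.0 + 0.19·48.0 + 0.19·8.8 + 0.29·58.1) / (0.29 + 0.19 + 0.19 + 0.29)
  = 36.9210 / 0.9600 = 38.46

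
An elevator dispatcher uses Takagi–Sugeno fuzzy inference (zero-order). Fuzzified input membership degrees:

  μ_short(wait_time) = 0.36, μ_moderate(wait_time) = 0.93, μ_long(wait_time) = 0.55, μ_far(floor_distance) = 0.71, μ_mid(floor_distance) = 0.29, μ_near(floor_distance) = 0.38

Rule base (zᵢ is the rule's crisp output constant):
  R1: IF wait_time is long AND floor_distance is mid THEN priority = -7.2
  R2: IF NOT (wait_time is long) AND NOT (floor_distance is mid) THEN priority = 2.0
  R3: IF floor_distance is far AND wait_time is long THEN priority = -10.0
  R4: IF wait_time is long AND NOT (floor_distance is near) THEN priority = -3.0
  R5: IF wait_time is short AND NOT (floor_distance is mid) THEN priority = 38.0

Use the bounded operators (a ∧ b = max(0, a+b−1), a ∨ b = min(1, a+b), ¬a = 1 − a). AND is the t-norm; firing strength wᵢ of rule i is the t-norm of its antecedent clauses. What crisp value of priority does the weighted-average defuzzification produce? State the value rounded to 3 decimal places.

R1 (z=-7.2): long=0.55, mid=0.29; AND[max(0, a+b−1)] → w = 0.00
R2 (z=2.0): ¬long=1−0.55=0.45, ¬mid=1−0.29=0.71; AND[max(0, a+b−1)] → w = 0.16
R3 (z=-10.0): far=0.71, long=0.55; AND[max(0, a+b−1)] → w = 0.26
R4 (z=-3.0): long=0.55, ¬near=1−0.38=0.62; AND[max(0, a+b−1)] → w = 0.17
R5 (z=38.0): short=0.36, ¬mid=1−0.29=0.71; AND[max(0, a+b−1)] → w = 0.07
Weighted average = (0.00·-7.2 + 0.16·2.0 + 0.26·-10.0 + 0.17·-3.0 + 0.07·38.0) / (0.00 + 0.16 + 0.26 + 0.17 + 0.07)
  = -0.1300 / 0.6600 = -0.197

-0.197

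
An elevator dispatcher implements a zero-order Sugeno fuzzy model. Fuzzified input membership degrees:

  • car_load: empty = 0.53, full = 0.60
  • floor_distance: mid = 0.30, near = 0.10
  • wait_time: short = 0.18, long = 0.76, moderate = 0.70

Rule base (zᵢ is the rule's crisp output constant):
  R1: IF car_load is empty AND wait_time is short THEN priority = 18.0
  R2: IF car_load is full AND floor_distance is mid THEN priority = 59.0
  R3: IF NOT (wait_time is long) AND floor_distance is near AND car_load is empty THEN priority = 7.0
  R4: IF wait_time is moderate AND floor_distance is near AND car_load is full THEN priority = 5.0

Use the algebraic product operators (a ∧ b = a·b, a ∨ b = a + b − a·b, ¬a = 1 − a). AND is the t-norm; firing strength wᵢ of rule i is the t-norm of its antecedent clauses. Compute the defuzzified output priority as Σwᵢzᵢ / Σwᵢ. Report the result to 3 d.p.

R1 (z=18.0): empty=0.53, short=0.18; AND[a·b] → w = 0.0954
R2 (z=59.0): full=0.60, mid=0.30; AND[a·b] → w = 0.1800
R3 (z=7.0): ¬long=1−0.76=0.24, near=0.10, empty=0.53; AND[a·b] → w = 0.0127
R4 (z=5.0): moderate=0.70, near=0.10, full=0.60; AND[a·b] → w = 0.0420
Weighted average = (0.0954·18.0 + 0.1800·59.0 + 0.0127·7.0 + 0.0420·5.0) / (0.0954 + 0.1800 + 0.0127 + 0.0420)
  = 12.6362 / 0.3301 = 38.278

38.278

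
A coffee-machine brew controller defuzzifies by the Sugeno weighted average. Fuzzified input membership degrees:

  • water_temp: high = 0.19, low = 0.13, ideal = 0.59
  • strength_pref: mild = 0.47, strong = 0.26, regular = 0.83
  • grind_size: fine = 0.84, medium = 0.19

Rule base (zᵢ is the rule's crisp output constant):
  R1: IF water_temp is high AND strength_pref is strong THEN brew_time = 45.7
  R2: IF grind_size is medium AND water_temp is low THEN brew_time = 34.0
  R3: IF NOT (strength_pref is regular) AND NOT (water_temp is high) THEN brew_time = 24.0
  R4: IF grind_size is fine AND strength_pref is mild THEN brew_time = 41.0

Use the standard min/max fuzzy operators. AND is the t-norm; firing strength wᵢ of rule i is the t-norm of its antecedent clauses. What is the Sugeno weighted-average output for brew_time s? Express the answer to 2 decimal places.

37.97

R1 (z=45.7): high=0.19, strong=0.26; AND[min(a, b)] → w = 0.19
R2 (z=34.0): medium=0.19, low=0.13; AND[min(a, b)] → w = 0.13
R3 (z=24.0): ¬regular=1−0.83=0.17, ¬high=1−0.19=0.81; AND[min(a, b)] → w = 0.17
R4 (z=41.0): fine=0.84, mild=0.47; AND[min(a, b)] → w = 0.47
Weighted average = (0.19·45.7 + 0.13·34.0 + 0.17·24.0 + 0.47·41.0) / (0.19 + 0.13 + 0.17 + 0.47)
  = 36.4530 / 0.9600 = 37.97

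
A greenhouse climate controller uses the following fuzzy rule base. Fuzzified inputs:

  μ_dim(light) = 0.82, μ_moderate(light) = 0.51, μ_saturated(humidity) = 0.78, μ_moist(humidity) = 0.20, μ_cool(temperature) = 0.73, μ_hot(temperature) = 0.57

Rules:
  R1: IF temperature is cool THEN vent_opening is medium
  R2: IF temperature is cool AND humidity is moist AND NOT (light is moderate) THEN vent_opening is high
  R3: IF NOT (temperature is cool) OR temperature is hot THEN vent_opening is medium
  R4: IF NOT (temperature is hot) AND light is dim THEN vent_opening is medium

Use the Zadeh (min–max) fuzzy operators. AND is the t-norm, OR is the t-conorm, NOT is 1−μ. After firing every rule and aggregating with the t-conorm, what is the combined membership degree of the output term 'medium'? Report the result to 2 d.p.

0.73

R1: cool=0.73 → w = 0.73
R2: cool=0.73, moist=0.20, ¬moderate=1−0.51=0.49; AND[min(a, b)] → w = 0.20
R3: ¬cool=1−0.73=0.27, hot=0.57; OR[max(a, b)] → w = 0.57
R4: ¬hot=1−0.57=0.43, dim=0.82; AND[min(a, b)] → w = 0.43
Rules with consequent 'medium': {R1, R3, R4} → strengths 0.73, 0.57, 0.43
Aggregate via t-conorm [max(a, b)]: 0.73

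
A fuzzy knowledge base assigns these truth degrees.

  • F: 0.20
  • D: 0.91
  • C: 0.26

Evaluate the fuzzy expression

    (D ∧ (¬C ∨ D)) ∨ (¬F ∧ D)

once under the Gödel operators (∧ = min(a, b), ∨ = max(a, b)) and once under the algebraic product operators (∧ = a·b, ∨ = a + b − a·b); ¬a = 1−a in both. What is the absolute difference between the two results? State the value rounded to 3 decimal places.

0.060

Under Gödel:
  ¬C = 1 − 0.26 = 0.74
  ¬C ∨ D = max(a, b) on (0.74, 0.91) = 0.91
  D ∧ (¬C ∨ D) = min(a, b) on (0.91, 0.91) = 0.91
  ¬F = 1 − 0.20 = 0.80
  ¬F ∧ D = min(a, b) on (0.80, 0.91) = 0.80
  (D ∧ (¬C ∨ D)) ∨ (¬F ∧ D) = max(a, b) on (0.91, 0.80) = 0.91
  → value = 0.9100
Under algebraic product:
  ¬C = 1 − 0.2600 = 0.7400
  ¬C ∨ D = a + b − a·b on (0.7400, 0.9100) = 0.9766
  D ∧ (¬C ∨ D) = a·b on (0.9100, 0.9766) = 0.8887
  ¬F = 1 − 0.2000 = 0.8000
  ¬F ∧ D = a·b on (0.8000, 0.9100) = 0.7280
  (D ∧ (¬C ∨ D)) ∨ (¬F ∧ D) = a + b − a·b on (0.8887, 0.7280) = 0.9697
  → value = 0.9697
|0.9100 − 0.9697| = 0.060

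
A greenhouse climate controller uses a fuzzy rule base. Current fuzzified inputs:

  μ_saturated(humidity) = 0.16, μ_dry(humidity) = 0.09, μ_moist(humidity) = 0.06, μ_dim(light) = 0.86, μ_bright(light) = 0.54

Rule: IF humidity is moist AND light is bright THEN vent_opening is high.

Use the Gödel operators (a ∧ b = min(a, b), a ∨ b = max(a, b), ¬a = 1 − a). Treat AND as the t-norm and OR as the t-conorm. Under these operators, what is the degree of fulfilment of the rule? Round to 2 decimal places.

firing strength: moist=0.06, bright=0.54; AND[min(a, b)] → w = 0.06

0.06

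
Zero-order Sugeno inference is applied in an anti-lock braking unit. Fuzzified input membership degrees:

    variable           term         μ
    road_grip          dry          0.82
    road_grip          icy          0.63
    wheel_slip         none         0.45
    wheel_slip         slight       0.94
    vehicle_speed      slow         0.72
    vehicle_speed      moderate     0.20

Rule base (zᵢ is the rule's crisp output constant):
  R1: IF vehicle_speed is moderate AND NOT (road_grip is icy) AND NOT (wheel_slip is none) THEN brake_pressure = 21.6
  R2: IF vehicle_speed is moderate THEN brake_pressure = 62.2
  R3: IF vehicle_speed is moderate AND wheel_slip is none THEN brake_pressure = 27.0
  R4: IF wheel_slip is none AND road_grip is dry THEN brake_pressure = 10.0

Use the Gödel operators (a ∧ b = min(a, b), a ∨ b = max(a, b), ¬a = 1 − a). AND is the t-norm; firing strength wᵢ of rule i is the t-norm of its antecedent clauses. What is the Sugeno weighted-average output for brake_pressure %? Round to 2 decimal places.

R1 (z=21.6): moderate=0.20, ¬icy=1−0.63=0.37, ¬none=1−0.45=0.55; AND[min(a, b)] → w = 0.20
R2 (z=62.2): moderate=0.20 → w = 0.20
R3 (z=27.0): moderate=0.20, none=0.45; AND[min(a, b)] → w = 0.20
R4 (z=10.0): none=0.45, dry=0.82; AND[min(a, b)] → w = 0.45
Weighted average = (0.20·21.6 + 0.20·62.2 + 0.20·27.0 + 0.45·10.0) / (0.20 + 0.20 + 0.20 + 0.45)
  = 26.6600 / 1.0500 = 25.39

25.39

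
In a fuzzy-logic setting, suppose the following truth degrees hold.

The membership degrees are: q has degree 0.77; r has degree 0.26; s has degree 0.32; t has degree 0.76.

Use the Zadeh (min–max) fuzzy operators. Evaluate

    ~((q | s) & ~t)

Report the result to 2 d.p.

0.76

q | s = max(a, b) on (0.77, 0.32) = 0.77
~t = 1 − 0.76 = 0.24
(q | s) & ~t = min(a, b) on (0.77, 0.24) = 0.24
~((q | s) & ~t) = 1 − 0.24 = 0.76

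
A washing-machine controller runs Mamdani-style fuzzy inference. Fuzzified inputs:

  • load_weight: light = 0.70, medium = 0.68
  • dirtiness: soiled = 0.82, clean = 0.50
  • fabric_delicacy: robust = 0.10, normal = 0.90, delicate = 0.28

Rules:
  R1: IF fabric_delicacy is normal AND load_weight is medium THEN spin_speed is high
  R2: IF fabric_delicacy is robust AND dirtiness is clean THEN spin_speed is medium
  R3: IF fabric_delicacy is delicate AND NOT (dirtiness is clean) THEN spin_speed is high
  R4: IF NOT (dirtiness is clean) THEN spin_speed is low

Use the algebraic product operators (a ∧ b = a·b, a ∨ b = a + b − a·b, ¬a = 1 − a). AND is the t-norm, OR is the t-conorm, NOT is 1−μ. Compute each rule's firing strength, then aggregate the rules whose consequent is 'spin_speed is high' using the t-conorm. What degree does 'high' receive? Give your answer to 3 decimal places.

R1: normal=0.90, medium=0.68; AND[a·b] → w = 0.6120
R2: robust=0.10, clean=0.50; AND[a·b] → w = 0.0500
R3: delicate=0.28, ¬clean=1−0.50=0.50; AND[a·b] → w = 0.1400
R4: ¬clean=1−0.50=0.50 → w = 0.5000
Rules with consequent 'high': {R1, R3} → strengths 0.6120, 0.1400
Aggregate via t-conorm [a + b − a·b]: 0.6663

0.666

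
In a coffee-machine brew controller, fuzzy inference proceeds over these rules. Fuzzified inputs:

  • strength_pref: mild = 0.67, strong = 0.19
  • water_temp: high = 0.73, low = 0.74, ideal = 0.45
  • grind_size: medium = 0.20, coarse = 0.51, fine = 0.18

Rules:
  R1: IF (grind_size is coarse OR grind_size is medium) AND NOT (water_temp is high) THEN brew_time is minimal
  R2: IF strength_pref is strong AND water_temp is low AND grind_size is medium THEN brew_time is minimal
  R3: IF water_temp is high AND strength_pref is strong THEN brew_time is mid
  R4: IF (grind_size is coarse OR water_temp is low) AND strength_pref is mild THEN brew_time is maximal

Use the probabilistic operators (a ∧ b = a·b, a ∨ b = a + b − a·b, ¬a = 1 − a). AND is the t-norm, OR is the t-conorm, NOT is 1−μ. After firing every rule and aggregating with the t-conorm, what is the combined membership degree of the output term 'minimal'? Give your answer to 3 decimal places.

0.188

R1: (coarse=0.51 OR medium=0.20) = 0.6080; AND[a·b] with ¬high=1−0.73=0.27 → w = 0.1642
R2: strong=0.19, low=0.74, medium=0.20; AND[a·b] → w = 0.0281
R3: high=0.73, strong=0.19; AND[a·b] → w = 0.1387
R4: (coarse=0.51 OR low=0.74) = 0.8726; AND[a·b] with mild=0.67 → w = 0.5846
Rules with consequent 'minimal': {R1, R2} → strengths 0.1642, 0.0281
Aggregate via t-conorm [a + b − a·b]: 0.1877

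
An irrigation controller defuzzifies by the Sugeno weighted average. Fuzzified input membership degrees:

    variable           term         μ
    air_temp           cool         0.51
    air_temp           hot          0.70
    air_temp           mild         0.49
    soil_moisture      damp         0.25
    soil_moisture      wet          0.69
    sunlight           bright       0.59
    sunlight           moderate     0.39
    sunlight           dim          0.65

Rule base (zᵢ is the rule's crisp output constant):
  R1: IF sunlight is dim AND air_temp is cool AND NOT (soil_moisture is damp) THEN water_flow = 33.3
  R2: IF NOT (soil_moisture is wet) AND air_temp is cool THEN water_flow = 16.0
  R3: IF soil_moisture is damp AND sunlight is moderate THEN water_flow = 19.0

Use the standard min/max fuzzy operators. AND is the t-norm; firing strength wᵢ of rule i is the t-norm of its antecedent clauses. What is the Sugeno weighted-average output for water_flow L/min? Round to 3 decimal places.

R1 (z=33.3): dim=0.65, cool=0.51, ¬damp=1−0.25=0.75; AND[min(a, b)] → w = 0.51
R2 (z=16.0): ¬wet=1−0.69=0.31, cool=0.51; AND[min(a, b)] → w = 0.31
R3 (z=19.0): damp=0.25, moderate=0.39; AND[min(a, b)] → w = 0.25
Weighted average = (0.51·33.3 + 0.31·16.0 + 0.25·19.0) / (0.51 + 0.31 + 0.25)
  = 26.6930 / 1.0700 = 24.947

24.947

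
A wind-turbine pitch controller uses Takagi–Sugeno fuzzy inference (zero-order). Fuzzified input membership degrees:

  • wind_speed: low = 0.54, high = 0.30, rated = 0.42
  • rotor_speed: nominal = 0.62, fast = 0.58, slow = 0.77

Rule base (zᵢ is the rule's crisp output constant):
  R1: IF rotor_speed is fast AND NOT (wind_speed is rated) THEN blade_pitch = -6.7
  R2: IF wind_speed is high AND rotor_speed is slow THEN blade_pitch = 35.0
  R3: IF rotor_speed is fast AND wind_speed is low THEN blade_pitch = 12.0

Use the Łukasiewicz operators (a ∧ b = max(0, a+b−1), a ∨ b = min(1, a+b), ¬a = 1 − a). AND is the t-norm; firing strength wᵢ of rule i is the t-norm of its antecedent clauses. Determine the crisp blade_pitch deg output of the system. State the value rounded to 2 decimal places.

8.05

R1 (z=-6.7): fast=0.58, ¬rated=1−0.42=0.58; AND[max(0, a+b−1)] → w = 0.16
R2 (z=35.0): high=0.30, slow=0.77; AND[max(0, a+b−1)] → w = 0.07
R3 (z=12.0): fast=0.58, low=0.54; AND[max(0, a+b−1)] → w = 0.12
Weighted average = (0.16·-6.7 + 0.07·35.0 + 0.12·12.0) / (0.16 + 0.07 + 0.12)
  = 2.8180 / 0.3500 = 8.05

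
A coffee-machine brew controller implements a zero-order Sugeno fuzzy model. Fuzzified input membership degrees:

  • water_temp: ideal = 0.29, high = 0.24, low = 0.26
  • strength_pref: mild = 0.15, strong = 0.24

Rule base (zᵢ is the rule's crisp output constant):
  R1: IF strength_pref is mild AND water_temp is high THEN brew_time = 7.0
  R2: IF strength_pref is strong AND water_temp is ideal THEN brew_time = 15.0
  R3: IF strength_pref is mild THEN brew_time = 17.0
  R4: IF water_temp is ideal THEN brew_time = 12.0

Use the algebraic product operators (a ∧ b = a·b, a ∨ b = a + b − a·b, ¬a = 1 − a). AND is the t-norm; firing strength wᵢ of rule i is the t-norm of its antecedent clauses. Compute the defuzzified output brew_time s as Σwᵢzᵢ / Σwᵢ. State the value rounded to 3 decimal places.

R1 (z=7.0): mild=0.15, high=0.24; AND[a·b] → w = 0.0360
R2 (z=15.0): strong=0.24, ideal=0.29; AND[a·b] → w = 0.0696
R3 (z=17.0): mild=0.15 → w = 0.1500
R4 (z=12.0): ideal=0.29 → w = 0.2900
Weighted average = (0.0360·7.0 + 0.0696·15.0 + 0.1500·17.0 + 0.2900·12.0) / (0.0360 + 0.0696 + 0.1500 + 0.2900)
  = 7.3260 / 0.5456 = 13.427

13.427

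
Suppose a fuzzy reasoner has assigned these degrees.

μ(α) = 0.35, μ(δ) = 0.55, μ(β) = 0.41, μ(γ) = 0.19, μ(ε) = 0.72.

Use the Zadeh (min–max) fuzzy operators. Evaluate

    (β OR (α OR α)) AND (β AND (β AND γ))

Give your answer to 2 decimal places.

0.19

α OR α = max(a, b) on (0.35, 0.35) = 0.35
β OR (α OR α) = max(a, b) on (0.41, 0.35) = 0.41
β AND γ = min(a, b) on (0.41, 0.19) = 0.19
β AND (β AND γ) = min(a, b) on (0.41, 0.19) = 0.19
(β OR (α OR α)) AND (β AND (β AND γ)) = min(a, b) on (0.41, 0.19) = 0.19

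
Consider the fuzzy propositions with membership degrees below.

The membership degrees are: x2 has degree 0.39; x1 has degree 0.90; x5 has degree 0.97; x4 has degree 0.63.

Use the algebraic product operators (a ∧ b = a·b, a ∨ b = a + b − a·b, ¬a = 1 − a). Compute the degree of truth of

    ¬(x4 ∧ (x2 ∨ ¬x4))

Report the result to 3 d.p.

¬x4 = 1 − 0.6300 = 0.3700
x2 ∨ ¬x4 = a + b − a·b on (0.3900, 0.3700) = 0.6157
x4 ∧ (x2 ∨ ¬x4) = a·b on (0.6300, 0.6157) = 0.3879
¬(x4 ∧ (x2 ∨ ¬x4)) = 1 − 0.3879 = 0.6121

0.612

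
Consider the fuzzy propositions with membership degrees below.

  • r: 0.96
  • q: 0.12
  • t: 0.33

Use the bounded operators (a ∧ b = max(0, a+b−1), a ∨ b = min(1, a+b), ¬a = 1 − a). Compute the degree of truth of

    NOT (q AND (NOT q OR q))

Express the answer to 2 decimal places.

0.88

NOT q = 1 − 0.12 = 0.88
NOT q OR q = min(1, a+b) on (0.88, 0.12) = 1.00
q AND (NOT q OR q) = max(0, a+b−1) on (0.12, 1.00) = 0.12
NOT (q AND (NOT q OR q)) = 1 − 0.12 = 0.88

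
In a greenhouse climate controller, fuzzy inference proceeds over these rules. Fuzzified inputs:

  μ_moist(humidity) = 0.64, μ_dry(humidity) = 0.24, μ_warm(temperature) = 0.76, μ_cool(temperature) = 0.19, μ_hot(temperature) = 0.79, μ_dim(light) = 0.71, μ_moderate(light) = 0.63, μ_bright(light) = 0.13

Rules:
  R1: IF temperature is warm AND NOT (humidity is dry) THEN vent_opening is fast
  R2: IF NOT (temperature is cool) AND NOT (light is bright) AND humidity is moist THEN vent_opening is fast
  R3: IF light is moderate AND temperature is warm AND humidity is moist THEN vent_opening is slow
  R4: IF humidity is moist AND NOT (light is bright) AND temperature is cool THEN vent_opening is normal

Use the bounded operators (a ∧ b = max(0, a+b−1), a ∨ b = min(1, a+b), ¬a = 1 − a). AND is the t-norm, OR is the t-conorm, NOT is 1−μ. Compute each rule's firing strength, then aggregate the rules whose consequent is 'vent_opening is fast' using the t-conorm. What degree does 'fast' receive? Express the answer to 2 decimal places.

0.84

R1: warm=0.76, ¬dry=1−0.24=0.76; AND[max(0, a+b−1)] → w = 0.52
R2: ¬cool=1−0.19=0.81, ¬bright=1−0.13=0.87, moist=0.64; AND[max(0, a+b−1)] → w = 0.32
R3: moderate=0.63, warm=0.76, moist=0.64; AND[max(0, a+b−1)] → w = 0.03
R4: moist=0.64, ¬bright=1−0.13=0.87, cool=0.19; AND[max(0, a+b−1)] → w = 0.00
Rules with consequent 'fast': {R1, R2} → strengths 0.52, 0.32
Aggregate via t-conorm [min(1, a+b)]: 0.84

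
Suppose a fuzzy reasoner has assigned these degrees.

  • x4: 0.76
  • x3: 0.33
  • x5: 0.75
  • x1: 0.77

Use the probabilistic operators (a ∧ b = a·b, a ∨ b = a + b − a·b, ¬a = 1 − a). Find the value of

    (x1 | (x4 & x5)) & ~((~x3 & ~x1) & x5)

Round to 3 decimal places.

x4 & x5 = a·b on (0.7600, 0.7500) = 0.5700
x1 | (x4 & x5) = a + b − a·b on (0.7700, 0.5700) = 0.9011
~x3 = 1 − 0.3300 = 0.6700
~x1 = 1 − 0.7700 = 0.2300
~x3 & ~x1 = a·b on (0.6700, 0.2300) = 0.1541
(~x3 & ~x1) & x5 = a·b on (0.1541, 0.7500) = 0.1156
~((~x3 & ~x1) & x5) = 1 − 0.1156 = 0.8844
(x1 | (x4 & x5)) & ~((~x3 & ~x1) & x5) = a·b on (0.9011, 0.8844) = 0.7970

0.797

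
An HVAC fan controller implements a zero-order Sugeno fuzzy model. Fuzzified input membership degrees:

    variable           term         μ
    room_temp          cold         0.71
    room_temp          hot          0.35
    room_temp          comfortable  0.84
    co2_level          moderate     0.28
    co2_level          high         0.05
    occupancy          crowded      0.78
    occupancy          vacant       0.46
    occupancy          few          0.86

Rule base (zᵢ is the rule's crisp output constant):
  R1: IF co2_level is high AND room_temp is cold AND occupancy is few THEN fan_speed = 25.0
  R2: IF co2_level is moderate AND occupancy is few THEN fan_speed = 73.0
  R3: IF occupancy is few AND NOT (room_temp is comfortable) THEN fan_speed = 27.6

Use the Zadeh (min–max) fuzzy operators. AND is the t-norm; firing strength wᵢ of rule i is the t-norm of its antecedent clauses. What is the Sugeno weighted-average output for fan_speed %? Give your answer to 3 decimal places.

R1 (z=25.0): high=0.05, cold=0.71, few=0.86; AND[min(a, b)] → w = 0.05
R2 (z=73.0): moderate=0.28, few=0.86; AND[min(a, b)] → w = 0.28
R3 (z=27.6): few=0.86, ¬comfortable=1−0.84=0.16; AND[min(a, b)] → w = 0.16
Weighted average = (0.05·25.0 + 0.28·73.0 + 0.16·27.6) / (0.05 + 0.28 + 0.16)
  = 26.1060 / 0.4900 = 53.278

53.278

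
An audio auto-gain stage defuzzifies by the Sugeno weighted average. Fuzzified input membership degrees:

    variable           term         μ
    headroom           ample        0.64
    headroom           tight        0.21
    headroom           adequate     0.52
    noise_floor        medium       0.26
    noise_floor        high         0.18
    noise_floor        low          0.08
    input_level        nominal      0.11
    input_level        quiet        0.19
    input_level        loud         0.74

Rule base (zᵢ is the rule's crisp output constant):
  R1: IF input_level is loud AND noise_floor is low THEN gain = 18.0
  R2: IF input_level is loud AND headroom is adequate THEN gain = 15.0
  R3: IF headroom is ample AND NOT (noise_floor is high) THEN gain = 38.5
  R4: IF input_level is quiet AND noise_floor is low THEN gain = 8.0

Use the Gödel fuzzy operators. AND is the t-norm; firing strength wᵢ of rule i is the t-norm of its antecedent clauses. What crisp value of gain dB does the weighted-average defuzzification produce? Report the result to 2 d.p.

26.15

R1 (z=18.0): loud=0.74, low=0.08; AND[min(a, b)] → w = 0.08
R2 (z=15.0): loud=0.74, adequate=0.52; AND[min(a, b)] → w = 0.52
R3 (z=38.5): ample=0.64, ¬high=1−0.18=0.82; AND[min(a, b)] → w = 0.64
R4 (z=8.0): quiet=0.19, low=0.08; AND[min(a, b)] → w = 0.08
Weighted average = (0.08·18.0 + 0.52·15.0 + 0.64·38.5 + 0.08·8.0) / (0.08 + 0.52 + 0.64 + 0.08)
  = 34.5200 / 1.3200 = 26.15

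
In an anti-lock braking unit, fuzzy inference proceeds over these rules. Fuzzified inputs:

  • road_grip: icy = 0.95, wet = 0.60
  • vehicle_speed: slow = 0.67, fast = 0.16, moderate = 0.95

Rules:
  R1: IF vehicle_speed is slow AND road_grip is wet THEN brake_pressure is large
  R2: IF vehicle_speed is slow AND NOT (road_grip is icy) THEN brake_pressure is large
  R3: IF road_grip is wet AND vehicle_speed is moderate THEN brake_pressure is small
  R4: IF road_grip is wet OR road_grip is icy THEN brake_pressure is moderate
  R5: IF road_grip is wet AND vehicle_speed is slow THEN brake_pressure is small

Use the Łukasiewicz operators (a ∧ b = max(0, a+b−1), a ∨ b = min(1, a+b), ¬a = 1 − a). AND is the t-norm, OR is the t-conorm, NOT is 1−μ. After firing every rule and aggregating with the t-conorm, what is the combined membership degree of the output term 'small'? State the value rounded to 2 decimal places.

R1: slow=0.67, wet=0.60; AND[max(0, a+b−1)] → w = 0.27
R2: slow=0.67, ¬icy=1−0.95=0.05; AND[max(0, a+b−1)] → w = 0.00
R3: wet=0.60, moderate=0.95; AND[max(0, a+b−1)] → w = 0.55
R4: wet=0.60, icy=0.95; OR[min(1, a+b)] → w = 1.00
R5: wet=0.60, slow=0.67; AND[max(0, a+b−1)] → w = 0.27
Rules with consequent 'small': {R3, R5} → strengths 0.55, 0.27
Aggregate via t-conorm [min(1, a+b)]: 0.82

0.82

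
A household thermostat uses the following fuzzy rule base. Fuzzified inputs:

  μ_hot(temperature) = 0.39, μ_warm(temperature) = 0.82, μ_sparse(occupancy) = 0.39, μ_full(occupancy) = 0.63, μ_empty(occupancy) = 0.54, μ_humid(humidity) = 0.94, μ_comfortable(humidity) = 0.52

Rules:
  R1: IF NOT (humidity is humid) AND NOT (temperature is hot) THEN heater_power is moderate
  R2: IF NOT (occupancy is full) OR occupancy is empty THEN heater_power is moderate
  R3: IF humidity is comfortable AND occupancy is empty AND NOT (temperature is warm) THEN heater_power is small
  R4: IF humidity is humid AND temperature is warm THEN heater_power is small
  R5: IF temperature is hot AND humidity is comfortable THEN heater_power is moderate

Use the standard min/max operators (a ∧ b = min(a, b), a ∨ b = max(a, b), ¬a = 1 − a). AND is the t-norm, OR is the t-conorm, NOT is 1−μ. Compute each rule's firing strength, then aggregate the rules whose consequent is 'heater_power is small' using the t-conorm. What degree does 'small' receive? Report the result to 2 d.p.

0.82

R1: ¬humid=1−0.94=0.06, ¬hot=1−0.39=0.61; AND[min(a, b)] → w = 0.06
R2: ¬full=1−0.63=0.37, empty=0.54; OR[max(a, b)] → w = 0.54
R3: comfortable=0.52, empty=0.54, ¬warm=1−0.82=0.18; AND[min(a, b)] → w = 0.18
R4: humid=0.94, warm=0.82; AND[min(a, b)] → w = 0.82
R5: hot=0.39, comfortable=0.52; AND[min(a, b)] → w = 0.39
Rules with consequent 'small': {R3, R4} → strengths 0.18, 0.82
Aggregate via t-conorm [max(a, b)]: 0.82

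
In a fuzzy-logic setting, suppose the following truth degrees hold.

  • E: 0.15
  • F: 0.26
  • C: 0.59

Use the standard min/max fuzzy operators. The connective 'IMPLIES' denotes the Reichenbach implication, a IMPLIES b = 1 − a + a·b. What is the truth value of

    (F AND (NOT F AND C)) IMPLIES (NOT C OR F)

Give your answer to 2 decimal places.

NOT F = 1 − 0.26 = 0.74
NOT F AND C = min(a, b) on (0.74, 0.59) = 0.59
F AND (NOT F AND C) = min(a, b) on (0.26, 0.59) = 0.26
NOT C = 1 − 0.59 = 0.41
NOT C OR F = max(a, b) on (0.41, 0.26) = 0.41
(F AND (NOT F AND C)) IMPLIES (NOT C OR F)  [Reichenbach: 1 − a + a·b] with a=0.26, b=0.41 → 0.85

0.85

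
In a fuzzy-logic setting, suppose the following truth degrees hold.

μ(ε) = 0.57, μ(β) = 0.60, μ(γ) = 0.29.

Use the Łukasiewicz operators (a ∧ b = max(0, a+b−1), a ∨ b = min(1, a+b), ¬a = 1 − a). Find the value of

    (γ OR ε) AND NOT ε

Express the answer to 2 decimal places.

0.29

γ OR ε = min(1, a+b) on (0.29, 0.57) = 0.86
NOT ε = 1 − 0.57 = 0.43
(γ OR ε) AND NOT ε = max(0, a+b−1) on (0.86, 0.43) = 0.29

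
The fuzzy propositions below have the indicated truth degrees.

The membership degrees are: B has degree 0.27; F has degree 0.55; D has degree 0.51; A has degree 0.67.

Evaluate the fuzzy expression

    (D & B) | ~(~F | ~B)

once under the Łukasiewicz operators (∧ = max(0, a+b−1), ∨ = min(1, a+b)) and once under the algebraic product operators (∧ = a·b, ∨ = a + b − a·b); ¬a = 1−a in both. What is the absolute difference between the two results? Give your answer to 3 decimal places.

Under Łukasiewicz:
  D & B = max(0, a+b−1) on (0.51, 0.27) = 0.00
  ~F = 1 − 0.55 = 0.45
  ~B = 1 − 0.27 = 0.73
  ~F | ~B = min(1, a+b) on (0.45, 0.73) = 1.00
  ~(~F | ~B) = 1 − 1.00 = 0.00
  (D & B) | ~(~F | ~B) = min(1, a+b) on (0.00, 0.00) = 0.00
  → value = 0.0000
Under algebraic product:
  D & B = a·b on (0.5100, 0.2700) = 0.1377
  ~F = 1 − 0.5500 = 0.4500
  ~B = 1 − 0.2700 = 0.7300
  ~F | ~B = a + b − a·b on (0.4500, 0.7300) = 0.8515
  ~(~F | ~B) = 1 − 0.8515 = 0.1485
  (D & B) | ~(~F | ~B) = a + b − a·b on (0.1377, 0.1485) = 0.2658
  → value = 0.2658
|0.0000 − 0.2658| = 0.266

0.266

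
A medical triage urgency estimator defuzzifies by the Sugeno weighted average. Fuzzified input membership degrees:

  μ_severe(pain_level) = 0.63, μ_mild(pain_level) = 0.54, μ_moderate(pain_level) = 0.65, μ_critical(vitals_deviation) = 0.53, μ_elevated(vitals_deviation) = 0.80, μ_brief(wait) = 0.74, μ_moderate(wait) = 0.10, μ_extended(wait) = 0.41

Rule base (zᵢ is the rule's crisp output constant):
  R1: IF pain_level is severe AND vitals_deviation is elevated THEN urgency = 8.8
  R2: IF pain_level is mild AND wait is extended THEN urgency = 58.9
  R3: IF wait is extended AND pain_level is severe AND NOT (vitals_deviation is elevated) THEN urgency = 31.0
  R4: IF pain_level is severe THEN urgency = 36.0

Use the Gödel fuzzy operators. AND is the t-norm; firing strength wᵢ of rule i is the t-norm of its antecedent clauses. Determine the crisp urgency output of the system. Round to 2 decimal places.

31.32

R1 (z=8.8): severe=0.63, elevated=0.80; AND[min(a, b)] → w = 0.63
R2 (z=58.9): mild=0.54, extended=0.41; AND[min(a, b)] → w = 0.41
R3 (z=31.0): extended=0.41, severe=0.63, ¬elevated=1−0.80=0.20; AND[min(a, b)] → w = 0.20
R4 (z=36.0): severe=0.63 → w = 0.63
Weighted average = (0.63·8.8 + 0.41·58.9 + 0.20·31.0 + 0.63·36.0) / (0.63 + 0.41 + 0.20 + 0.63)
  = 58.5730 / 1.8700 = 31.32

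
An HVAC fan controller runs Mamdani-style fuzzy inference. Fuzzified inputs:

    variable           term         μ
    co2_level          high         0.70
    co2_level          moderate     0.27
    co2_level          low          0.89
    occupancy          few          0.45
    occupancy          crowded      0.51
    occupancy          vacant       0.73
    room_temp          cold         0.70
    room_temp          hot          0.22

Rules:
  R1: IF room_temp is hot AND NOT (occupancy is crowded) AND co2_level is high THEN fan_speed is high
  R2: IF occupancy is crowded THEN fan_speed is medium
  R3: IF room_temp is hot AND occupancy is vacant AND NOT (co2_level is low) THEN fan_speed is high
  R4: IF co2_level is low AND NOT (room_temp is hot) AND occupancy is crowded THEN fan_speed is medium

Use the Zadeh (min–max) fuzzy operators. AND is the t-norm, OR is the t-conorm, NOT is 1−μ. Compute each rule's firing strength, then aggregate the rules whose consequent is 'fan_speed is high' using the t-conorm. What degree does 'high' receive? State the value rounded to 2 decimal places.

0.22

R1: hot=0.22, ¬crowded=1−0.51=0.49, high=0.70; AND[min(a, b)] → w = 0.22
R2: crowded=0.51 → w = 0.51
R3: hot=0.22, vacant=0.73, ¬low=1−0.89=0.11; AND[min(a, b)] → w = 0.11
R4: low=0.89, ¬hot=1−0.22=0.78, crowded=0.51; AND[min(a, b)] → w = 0.51
Rules with consequent 'high': {R1, R3} → strengths 0.22, 0.11
Aggregate via t-conorm [max(a, b)]: 0.22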